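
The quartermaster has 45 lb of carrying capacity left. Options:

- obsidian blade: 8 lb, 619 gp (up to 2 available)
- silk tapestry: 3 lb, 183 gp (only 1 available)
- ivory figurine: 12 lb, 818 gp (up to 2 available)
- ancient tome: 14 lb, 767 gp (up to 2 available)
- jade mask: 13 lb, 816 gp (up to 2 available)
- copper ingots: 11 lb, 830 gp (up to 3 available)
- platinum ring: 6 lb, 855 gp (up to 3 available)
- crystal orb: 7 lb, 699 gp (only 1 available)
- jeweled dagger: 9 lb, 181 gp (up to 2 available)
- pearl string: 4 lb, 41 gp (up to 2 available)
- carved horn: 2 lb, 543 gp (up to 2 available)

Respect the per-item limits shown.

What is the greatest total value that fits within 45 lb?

5588

2×obsidian blade + 3×platinum ring + crystal orb + 2×carved horn uses 45 of the 45 lb and totals 5588.
Every other selection either busts 45 lb or exceeds an availability limit or fails to beat 5588.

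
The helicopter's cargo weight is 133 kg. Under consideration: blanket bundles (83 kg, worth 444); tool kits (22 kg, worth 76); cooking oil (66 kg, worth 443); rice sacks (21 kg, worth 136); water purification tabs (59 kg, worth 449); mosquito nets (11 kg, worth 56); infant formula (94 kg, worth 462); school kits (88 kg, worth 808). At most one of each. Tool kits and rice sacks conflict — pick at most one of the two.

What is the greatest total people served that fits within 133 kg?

Ranking by ratio (people served/kg): school kits 9.18, water purification tabs 7.61, cooking oil 6.71, rice sacks 6.48.
Best packing: rice sacks + mosquito nets + school kits — 120 kg, 1000 total.
Next best is rice sacks + school kits at 944 (109 kg) — short by 56.

1000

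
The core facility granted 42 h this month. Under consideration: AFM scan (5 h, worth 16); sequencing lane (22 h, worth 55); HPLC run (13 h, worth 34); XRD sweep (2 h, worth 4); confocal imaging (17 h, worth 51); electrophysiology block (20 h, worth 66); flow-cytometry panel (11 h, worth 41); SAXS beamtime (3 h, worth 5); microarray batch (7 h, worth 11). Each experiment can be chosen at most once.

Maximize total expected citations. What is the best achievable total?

Greedy by ratio would take AFM scan + XRD sweep + electrophysiology block + flow-cytometry panel + SAXS beamtime: 41 h used, total 132.
Replace XRD sweep and flow-cytometry panel and SAXS beamtime with confocal imaging: the trade gains 1 net, giving 133 at 42 h.
That's the maximum — no swap from here does better than 133.

133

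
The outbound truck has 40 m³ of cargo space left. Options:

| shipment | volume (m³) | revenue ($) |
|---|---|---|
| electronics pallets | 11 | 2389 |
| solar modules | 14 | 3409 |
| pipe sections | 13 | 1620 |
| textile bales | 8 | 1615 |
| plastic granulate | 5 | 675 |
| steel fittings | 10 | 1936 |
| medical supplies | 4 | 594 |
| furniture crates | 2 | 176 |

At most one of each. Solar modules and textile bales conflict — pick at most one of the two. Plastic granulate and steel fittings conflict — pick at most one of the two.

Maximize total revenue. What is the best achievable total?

8328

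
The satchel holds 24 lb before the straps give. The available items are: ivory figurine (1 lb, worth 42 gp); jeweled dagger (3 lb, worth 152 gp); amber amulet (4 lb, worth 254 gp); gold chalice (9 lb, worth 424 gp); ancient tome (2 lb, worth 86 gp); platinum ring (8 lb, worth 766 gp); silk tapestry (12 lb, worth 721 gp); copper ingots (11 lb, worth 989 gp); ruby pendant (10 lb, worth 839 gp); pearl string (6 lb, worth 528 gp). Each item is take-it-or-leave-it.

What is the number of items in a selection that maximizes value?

3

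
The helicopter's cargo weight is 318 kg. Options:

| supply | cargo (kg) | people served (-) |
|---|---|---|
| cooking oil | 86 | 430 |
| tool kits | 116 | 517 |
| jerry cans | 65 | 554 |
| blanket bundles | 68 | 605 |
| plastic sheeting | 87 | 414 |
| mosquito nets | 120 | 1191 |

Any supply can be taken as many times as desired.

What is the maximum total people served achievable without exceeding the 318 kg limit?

By people served per kg: mosquito nets 9.93, blanket bundles 8.90, jerry cans 8.52, cooking oil 5.00 lead.
Taking blanket bundles + 2×mosquito nets: 308 kg used, 2987 in people served.

2987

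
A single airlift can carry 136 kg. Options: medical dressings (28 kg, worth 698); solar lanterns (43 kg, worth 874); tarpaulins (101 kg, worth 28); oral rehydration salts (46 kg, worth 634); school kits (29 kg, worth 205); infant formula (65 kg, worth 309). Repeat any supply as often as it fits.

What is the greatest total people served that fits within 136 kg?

2968

Filling by ratio: 4×medical dressings for 2792, with 24 kg left unused.
Dropping medical dressings frees 28 kg; slotting in solar lanterns (43 kg) lifts the total to 2968 at 127 kg.
No other feasible combination exceeds 2968.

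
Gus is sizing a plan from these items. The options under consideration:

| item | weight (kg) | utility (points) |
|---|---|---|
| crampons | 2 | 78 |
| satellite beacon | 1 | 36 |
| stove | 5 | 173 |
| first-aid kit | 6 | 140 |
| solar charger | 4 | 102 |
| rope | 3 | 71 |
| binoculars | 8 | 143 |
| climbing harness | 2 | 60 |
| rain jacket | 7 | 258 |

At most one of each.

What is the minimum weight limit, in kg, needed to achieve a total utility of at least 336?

9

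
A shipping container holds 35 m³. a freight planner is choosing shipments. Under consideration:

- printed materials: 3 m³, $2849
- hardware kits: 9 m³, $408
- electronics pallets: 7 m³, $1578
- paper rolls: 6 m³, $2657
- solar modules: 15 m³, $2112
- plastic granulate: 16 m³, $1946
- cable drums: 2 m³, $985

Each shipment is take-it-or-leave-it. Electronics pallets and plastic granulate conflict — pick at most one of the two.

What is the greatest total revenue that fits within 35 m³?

10181

The ratio ordering already packs tightly: printed materials + electronics pallets + paper rolls + solar modules + cable drums, 33 m³, 10181.
An exhaustive check of the 128 subsets confirms 10181.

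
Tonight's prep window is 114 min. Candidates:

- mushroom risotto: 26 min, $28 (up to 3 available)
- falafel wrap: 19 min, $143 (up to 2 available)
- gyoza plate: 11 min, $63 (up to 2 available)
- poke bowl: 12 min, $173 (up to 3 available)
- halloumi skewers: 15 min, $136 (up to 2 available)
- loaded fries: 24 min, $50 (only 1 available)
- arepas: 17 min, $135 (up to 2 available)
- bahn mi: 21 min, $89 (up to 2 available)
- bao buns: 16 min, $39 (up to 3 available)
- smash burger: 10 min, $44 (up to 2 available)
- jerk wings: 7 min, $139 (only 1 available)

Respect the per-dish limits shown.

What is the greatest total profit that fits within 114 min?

By profit per min: jerk wings 19.86, poke bowl 14.42, halloumi skewers 9.07 lead.
Filling by ratio: 3×poke bowl + 2×halloumi skewers + 2×arepas + jerk wings for 1200, with 7 min left unused.
Replace 2×arepas with 2×falafel wrap: the trade gains 16 net, giving 1216 at 111 min.
Every other selection either busts 114 min or exceeds an availability limit or fails to beat 1216.

1216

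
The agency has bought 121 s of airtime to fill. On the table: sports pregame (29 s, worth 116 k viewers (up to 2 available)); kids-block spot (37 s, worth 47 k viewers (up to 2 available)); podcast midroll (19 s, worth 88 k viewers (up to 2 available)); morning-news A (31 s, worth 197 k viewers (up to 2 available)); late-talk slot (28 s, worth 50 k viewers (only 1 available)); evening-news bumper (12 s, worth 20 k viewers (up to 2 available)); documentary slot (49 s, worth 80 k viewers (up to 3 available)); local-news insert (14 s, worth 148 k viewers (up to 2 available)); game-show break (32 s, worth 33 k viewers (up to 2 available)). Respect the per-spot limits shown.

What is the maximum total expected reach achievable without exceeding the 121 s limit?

806

A density-first pass picks podcast midroll + 2×morning-news A + evening-news bumper + 2×local-news insert — 798 at 121 s.
Dropping podcast midroll and evening-news bumper frees 31 s; slotting in sports pregame (29 s) lifts the total to 806 at 119 s.
The spare 2 s is too small for any remaining spot, and no exchange beats 806.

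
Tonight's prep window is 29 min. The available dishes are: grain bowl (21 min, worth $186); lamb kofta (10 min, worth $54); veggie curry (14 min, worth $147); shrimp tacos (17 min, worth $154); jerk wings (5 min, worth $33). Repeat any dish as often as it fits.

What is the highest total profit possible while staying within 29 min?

The ratio ordering already packs tightly: 2×veggie curry, 28 min, 294.
Nothing else within 29 min beats 294.

294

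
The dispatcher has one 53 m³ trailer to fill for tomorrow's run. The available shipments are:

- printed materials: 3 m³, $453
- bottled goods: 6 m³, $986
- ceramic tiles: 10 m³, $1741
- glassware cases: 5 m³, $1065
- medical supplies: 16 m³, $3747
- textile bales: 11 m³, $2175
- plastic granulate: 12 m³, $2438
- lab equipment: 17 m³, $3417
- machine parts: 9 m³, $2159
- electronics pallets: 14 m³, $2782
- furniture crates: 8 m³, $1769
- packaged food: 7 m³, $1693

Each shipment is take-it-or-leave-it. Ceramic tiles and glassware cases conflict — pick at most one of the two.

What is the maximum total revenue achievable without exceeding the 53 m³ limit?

Taking the top-ratio shipments first gives bottled goods + glassware cases + medical supplies + machine parts + furniture crates + packaged food for 11419 (51 m³).
Replace bottled goods and glassware cases with plastic granulate: the trade gains 387 net, giving 11806 at 52 m³.
Runner-up glassware cases + medical supplies + lab equipment + furniture crates + packaged food tops out at 11691.

11806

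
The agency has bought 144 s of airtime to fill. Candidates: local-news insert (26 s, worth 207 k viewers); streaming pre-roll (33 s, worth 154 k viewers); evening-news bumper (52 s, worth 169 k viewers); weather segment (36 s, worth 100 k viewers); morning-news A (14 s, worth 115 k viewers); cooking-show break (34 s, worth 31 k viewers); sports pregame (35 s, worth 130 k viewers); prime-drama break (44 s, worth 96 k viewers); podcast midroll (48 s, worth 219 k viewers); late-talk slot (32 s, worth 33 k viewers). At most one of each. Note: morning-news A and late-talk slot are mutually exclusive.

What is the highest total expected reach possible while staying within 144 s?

Density check — morning-news A 8.21, local-news insert 7.96, streaming pre-roll 4.67, podcast midroll 4.56 are the best per s.
A density-first pass picks local-news insert + streaming pre-roll + morning-news A + podcast midroll — 695 at 121 s.
The 33 s tied up in streaming pre-roll is better spent on evening-news bumper — total rises to 710 (140 s).
That's the maximum — no feasible swap from here does better than 710.

710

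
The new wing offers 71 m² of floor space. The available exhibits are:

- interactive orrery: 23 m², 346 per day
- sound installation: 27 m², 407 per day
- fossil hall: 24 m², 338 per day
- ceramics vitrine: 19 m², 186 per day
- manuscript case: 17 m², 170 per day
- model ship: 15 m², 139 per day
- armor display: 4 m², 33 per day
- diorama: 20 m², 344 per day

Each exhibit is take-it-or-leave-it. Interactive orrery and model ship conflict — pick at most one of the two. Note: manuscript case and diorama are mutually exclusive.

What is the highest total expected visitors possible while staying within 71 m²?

1097

Taking interactive orrery + sound installation + diorama: 70 m² used, 1097 in expected visitors.
Runner-up sound installation + fossil hall + diorama tops out at 1089.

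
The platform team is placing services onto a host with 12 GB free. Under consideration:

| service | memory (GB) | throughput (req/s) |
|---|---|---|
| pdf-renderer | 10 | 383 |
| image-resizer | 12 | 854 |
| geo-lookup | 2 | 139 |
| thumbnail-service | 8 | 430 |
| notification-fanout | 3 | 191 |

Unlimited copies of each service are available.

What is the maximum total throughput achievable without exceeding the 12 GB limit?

The ratio ordering already packs tightly: image-resizer, 12 GB, 854.
Nothing else within 12 GB beats 854.

854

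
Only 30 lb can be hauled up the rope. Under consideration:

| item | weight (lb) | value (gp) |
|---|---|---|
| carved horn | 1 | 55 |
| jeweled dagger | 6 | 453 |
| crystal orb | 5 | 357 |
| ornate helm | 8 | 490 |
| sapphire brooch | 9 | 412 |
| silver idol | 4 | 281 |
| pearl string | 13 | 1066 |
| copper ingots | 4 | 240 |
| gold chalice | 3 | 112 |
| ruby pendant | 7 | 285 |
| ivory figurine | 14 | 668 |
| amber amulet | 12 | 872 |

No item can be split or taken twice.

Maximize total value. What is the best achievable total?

2295

Taking the top-ratio items first gives carved horn + jeweled dagger + crystal orb + silver idol + pearl string for 2212 (29 lb).
Replace carved horn and jeweled dagger and silver idol with amber amulet: the trade gains 83 net, giving 2295 at 30 lb.
Next best is carved horn + silver idol + pearl string + amber amulet at 2274 (30 lb) — short by 21.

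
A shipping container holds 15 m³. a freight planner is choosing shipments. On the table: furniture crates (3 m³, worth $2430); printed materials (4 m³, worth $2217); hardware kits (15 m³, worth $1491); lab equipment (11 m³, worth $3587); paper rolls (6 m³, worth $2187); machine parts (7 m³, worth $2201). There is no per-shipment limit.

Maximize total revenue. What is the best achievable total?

12150

The ratio ordering already packs tightly: 5×furniture crates, 15 m³, 12150.
Nothing else within 15 m³ beats 12150.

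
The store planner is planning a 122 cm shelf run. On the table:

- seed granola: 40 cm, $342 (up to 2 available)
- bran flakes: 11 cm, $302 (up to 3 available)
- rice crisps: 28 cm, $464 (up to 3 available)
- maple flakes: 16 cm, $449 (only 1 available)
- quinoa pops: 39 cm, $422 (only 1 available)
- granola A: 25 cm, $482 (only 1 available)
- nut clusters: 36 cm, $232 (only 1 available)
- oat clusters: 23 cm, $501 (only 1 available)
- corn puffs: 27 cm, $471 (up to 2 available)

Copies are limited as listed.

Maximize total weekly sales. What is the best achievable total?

Ranking by ratio (weekly sales/cm): maple flakes 28.06, bran flakes 27.45, oat clusters 21.78.
Filling by ratio: 3×bran flakes + maple flakes + granola A + oat clusters for 2338, with 25 cm left unused.
Dropping bran flakes frees 11 cm; slotting in corn puffs (27 cm) lifts the total to 2507 at 113 cm.
That's the maximum — no swap from here does better than 2507.

2507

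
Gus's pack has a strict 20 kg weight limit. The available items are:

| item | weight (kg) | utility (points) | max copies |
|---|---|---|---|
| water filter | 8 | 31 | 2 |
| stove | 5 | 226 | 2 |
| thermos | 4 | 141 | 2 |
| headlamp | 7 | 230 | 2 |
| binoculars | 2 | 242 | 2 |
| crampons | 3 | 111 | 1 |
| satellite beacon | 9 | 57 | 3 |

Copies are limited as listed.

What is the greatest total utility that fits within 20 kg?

Ranking by ratio (utility/kg): binoculars 121.00, stove 45.20, crampons 37.00, thermos 35.25.
A density-first pass picks 2×stove + 2×binoculars + crampons — 1047 at 17 kg.
Replace stove with 2×thermos: the trade gains 56 net, giving 1103 at 20 kg.
No other feasible combination exceeds 1103.

1103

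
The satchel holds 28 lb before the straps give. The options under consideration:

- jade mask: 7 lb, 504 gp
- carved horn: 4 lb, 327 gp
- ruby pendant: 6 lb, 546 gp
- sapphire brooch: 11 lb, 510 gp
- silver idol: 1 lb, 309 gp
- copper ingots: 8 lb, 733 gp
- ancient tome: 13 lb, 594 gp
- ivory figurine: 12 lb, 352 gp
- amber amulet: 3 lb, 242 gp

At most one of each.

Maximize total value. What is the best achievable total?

A density-first pass picks carved horn + ruby pendant + silver idol + copper ingots + amber amulet — 2157 at 22 lb.
The 3 lb tied up in amber amulet is better spent on jade mask — total rises to 2419 (26 lb).
The closest alternative, jade mask + carved horn + ruby pendant + copper ingots + amber amulet, reaches only 2352.

2419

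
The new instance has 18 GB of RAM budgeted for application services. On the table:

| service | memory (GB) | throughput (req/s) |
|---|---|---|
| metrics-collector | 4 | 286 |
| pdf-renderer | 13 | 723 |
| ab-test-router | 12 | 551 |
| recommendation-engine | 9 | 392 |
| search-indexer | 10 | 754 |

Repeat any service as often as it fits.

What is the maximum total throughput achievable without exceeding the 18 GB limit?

1326

By throughput per GB: search-indexer 75.40, metrics-collector 71.50, pdf-renderer 55.62 lead.
The ratio ordering already packs tightly: 2×metrics-collector + search-indexer, 18 GB, 1326.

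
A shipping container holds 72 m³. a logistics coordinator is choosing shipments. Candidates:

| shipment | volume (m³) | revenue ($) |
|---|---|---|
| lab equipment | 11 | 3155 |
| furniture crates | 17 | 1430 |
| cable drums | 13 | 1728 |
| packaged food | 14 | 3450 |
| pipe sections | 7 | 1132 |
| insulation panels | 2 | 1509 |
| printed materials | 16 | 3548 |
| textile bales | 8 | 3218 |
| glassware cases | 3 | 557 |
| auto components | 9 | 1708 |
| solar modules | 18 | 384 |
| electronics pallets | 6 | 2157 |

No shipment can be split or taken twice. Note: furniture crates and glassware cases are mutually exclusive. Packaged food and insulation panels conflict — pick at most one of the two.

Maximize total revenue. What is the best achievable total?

18368

Ranking by ratio (revenue/m³): insulation panels 754.50, textile bales 402.25, electronics pallets 359.50, lab equipment 286.82.
Taking lab equipment + packaged food + pipe sections + printed materials + textile bales + auto components + electronics pallets: 71 m³ used, 18368 in revenue.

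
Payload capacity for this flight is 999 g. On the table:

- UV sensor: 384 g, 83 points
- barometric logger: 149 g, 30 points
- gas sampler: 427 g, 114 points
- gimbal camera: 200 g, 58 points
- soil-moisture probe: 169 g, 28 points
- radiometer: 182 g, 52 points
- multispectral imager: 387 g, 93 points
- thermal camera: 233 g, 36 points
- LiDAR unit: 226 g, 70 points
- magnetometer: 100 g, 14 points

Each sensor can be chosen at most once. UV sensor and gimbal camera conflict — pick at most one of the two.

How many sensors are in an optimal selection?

The maximum data value within 999 g is 273.
For example gimbal camera + radiometer + multispectral imager + LiDAR unit achieves it, using 995 g.
Every optimal selection uses 4 sensors.

4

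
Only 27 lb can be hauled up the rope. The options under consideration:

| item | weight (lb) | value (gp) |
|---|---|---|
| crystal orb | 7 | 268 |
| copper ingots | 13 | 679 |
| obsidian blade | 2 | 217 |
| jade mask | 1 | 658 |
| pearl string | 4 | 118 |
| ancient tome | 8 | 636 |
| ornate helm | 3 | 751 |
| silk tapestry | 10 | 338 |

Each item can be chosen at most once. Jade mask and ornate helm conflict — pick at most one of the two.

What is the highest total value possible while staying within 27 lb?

2283

Copper ingots + obsidian blade + ancient tome + ornate helm uses 26 of the 27 lb and totals 2283.
That's the maximum — no feasible swap from here does better than 2283.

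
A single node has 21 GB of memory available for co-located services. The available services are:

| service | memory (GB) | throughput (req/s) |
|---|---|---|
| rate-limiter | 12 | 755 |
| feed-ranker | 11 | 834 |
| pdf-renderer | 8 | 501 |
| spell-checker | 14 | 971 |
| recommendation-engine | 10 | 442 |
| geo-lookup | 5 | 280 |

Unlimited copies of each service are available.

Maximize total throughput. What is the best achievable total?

Filling by ratio: feed-ranker + pdf-renderer for 1335, with 2 GB left unused.
Dropping pdf-renderer frees 8 GB; slotting in 2×geo-lookup (10 GB) lifts the total to 1394 at 21 GB.
No other feasible combination exceeds 1394.

1394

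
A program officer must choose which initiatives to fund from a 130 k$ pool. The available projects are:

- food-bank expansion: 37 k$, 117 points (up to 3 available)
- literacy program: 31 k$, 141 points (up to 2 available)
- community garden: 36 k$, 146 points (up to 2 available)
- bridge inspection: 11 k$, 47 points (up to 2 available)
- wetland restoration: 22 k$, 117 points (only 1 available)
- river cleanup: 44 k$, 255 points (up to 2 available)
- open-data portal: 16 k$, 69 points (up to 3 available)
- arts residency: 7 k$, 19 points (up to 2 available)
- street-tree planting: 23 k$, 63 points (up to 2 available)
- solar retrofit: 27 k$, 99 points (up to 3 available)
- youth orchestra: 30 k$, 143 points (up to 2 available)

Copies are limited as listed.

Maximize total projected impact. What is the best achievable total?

Taking the top-ratio projects first gives wetland restoration + 2×river cleanup + open-data portal for 696 (126 k$).
The 38 k$ tied up in wetland restoration and open-data portal is better spent on bridge inspection + youth orchestra — total rises to 700 (129 k$).
That's the maximum — no swap from here does better than 700.

700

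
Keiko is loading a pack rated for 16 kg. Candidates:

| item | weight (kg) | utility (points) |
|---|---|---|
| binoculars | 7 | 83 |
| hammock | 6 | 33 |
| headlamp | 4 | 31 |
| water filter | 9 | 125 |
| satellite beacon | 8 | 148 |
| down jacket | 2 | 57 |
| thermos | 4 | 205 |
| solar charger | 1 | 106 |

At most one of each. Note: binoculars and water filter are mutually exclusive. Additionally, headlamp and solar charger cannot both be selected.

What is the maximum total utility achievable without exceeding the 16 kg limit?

516

Taking satellite beacon + down jacket + thermos + solar charger: 15 kg used, 516 in utility.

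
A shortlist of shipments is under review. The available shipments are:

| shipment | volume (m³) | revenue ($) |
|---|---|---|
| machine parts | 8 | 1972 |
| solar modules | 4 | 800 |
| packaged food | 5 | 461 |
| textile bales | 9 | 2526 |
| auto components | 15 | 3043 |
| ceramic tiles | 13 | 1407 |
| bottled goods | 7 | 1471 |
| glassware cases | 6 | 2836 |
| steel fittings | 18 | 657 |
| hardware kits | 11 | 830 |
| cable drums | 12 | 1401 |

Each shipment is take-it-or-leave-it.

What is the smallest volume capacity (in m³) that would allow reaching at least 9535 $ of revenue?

Need the lightest bundle worth ≥ 9535.
Taking machine parts + solar modules + textile bales + bottled goods + glassware cases gives 9605 (≥ 9535) for 34 m³.
Any bundle with less than 34 m³ falls short of 9535.

34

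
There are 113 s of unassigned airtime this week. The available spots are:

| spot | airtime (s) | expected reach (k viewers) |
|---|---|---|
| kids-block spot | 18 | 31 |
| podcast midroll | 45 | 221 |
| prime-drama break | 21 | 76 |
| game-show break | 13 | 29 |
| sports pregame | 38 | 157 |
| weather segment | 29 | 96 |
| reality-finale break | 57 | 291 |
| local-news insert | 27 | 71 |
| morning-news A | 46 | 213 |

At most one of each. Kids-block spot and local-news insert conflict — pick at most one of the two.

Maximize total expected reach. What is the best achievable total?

Ranking by ratio (expected reach/s): reality-finale break 5.11, podcast midroll 4.91, morning-news A 4.63.
Best packing: podcast midroll + reality-finale break — 102 s, 512 total.
The spare 11 s is too small for any remaining spot, and no feasible exchange beats 512.

512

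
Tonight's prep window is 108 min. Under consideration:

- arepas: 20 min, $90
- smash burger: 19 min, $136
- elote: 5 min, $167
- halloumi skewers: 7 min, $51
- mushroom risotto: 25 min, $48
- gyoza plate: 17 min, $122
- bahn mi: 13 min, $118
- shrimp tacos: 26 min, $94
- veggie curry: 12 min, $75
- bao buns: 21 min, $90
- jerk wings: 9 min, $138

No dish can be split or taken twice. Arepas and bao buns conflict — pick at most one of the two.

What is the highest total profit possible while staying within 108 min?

901

Density check — elote 33.40, jerk wings 15.33, bahn mi 9.08 are the best per min.
Filling by ratio: arepas + smash burger + elote + halloumi skewers + gyoza plate + bahn mi + veggie curry + jerk wings for 897, with 6 min left unused.
The 20 min tied up in arepas is better spent on shrimp tacos — total rises to 901 (108 min).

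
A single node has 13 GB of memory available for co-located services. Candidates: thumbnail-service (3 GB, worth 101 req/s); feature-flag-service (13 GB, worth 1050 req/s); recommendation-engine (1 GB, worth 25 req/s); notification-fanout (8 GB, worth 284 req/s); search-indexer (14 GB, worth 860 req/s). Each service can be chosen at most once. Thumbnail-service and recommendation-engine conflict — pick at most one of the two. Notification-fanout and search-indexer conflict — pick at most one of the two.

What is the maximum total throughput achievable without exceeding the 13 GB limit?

Density check — feature-flag-service 80.77, search-indexer 61.43, notification-fanout 35.50 are the best per GB.
Taking feature-flag-service: 13 GB used, 1050 in throughput.
The closest alternative, thumbnail-service + notification-fanout, reaches only 385.

1050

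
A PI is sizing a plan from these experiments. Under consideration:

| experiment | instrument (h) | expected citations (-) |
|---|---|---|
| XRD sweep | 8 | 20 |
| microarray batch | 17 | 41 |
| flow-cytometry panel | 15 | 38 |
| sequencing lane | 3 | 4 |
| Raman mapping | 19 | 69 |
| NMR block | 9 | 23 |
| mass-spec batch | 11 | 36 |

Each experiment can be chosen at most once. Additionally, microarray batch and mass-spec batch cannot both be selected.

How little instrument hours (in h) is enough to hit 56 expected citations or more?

19

Need the lightest bundle worth ≥ 56.
Raman mapping: 69 expected citations at 19 h.
No combination under 19 h hits 56.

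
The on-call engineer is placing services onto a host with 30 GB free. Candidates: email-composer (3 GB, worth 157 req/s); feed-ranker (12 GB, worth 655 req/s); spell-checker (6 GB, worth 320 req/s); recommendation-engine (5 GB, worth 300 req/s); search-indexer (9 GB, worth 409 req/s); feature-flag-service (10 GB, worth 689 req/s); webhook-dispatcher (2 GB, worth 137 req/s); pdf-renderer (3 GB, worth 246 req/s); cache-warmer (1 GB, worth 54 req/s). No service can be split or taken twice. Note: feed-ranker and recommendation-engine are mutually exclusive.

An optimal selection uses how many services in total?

7

Best achievable throughput is 1903.
One optimal bundle: email-composer + spell-checker + recommendation-engine + feature-flag-service + webhook-dispatcher + pdf-renderer + cache-warmer (30 GB).
Any selection reaching 1903 contains exactly 7 services.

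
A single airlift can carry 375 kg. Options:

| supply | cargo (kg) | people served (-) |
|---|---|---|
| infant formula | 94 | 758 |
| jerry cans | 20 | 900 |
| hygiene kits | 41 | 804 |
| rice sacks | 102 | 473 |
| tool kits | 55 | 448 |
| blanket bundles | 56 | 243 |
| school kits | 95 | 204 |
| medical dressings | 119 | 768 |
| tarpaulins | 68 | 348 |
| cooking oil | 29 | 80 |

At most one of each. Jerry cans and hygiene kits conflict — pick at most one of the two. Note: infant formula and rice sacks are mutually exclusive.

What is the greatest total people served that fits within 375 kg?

3222

Density check — jerry cans 45.00, hygiene kits 19.61, tool kits 8.15 are the best per kg.
Taking infant formula + jerry cans + tool kits + medical dressings + tarpaulins: 356 kg used, 3222 in people served.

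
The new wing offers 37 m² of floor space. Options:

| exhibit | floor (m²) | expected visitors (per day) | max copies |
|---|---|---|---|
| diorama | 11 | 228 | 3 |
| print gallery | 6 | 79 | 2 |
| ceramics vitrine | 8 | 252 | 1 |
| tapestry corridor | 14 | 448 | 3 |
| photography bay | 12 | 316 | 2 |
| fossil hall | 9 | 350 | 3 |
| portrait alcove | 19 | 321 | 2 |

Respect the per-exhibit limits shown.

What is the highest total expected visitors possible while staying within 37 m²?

Density check — fossil hall 38.89, tapestry corridor 32.00, ceramics vitrine 31.50, photography bay 26.33 are the best per m².
Taking ceramics vitrine + 3×fossil hall: 35 m² used, 1302 in expected visitors.
No other feasible combination exceeds 1302.

1302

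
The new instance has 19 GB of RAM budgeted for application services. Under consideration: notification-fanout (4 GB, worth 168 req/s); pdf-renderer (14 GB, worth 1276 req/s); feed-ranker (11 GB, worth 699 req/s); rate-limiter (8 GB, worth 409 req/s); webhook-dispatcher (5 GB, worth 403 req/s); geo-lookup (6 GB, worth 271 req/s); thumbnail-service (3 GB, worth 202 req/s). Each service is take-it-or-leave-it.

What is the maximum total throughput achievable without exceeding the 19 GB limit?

The ratio ordering already packs tightly: pdf-renderer + webhook-dispatcher, 19 GB, 1679.
That's the maximum — no swap from here does better than 1679.

1679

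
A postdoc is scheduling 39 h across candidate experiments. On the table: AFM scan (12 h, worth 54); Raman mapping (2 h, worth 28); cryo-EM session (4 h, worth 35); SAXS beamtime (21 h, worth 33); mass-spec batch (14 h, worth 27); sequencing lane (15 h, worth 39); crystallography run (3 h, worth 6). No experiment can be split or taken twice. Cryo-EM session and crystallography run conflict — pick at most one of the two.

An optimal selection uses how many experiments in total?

4

Best achievable expected citations is 156.
AFM scan + Raman mapping + cryo-EM session + sequencing lane hits 156 at 33 h.
Any selection reaching 156 contains exactly 4 experiments.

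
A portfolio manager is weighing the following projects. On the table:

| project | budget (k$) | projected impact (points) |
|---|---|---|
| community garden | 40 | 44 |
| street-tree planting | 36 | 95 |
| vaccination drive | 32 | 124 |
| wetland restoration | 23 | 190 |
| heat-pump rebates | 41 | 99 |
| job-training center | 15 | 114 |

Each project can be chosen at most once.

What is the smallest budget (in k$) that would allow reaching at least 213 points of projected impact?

Minimise k$ subject to total projected impact ≥ 213.
Taking wetland restoration + job-training center gives 304 (≥ 213) for 38 k$.
No combination under 38 k$ hits 213.

38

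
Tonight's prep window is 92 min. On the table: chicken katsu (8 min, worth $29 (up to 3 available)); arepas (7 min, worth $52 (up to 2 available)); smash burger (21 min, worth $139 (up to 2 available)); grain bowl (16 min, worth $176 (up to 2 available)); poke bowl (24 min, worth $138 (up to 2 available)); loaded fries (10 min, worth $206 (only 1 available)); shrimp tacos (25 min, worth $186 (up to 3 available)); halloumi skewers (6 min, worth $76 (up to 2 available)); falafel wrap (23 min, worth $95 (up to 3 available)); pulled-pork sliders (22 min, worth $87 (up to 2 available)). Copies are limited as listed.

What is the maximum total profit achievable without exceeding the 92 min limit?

Density check — loaded fries 20.60, halloumi skewers 12.67, grain bowl 11.00, shrimp tacos 7.44 are the best per min.
Filling by ratio: arepas + 2×grain bowl + loaded fries + shrimp tacos + 2×halloumi skewers for 948, with 6 min left unused.
The 25 min tied up in shrimp tacos is better spent on arepas + smash burger — total rises to 953 (89 min).
Nothing else within 92 min beats 953.

953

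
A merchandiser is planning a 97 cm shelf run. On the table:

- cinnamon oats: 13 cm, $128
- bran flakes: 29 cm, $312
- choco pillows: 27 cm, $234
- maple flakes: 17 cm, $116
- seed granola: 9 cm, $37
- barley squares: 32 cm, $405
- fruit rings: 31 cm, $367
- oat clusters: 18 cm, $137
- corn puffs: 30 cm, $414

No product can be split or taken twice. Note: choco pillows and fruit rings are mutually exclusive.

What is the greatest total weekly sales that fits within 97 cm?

1186

Density check — corn puffs 13.80, barley squares 12.66, fruit rings 11.84, bran flakes 10.76 are the best per cm.
The ratio ordering already packs tightly: barley squares + fruit rings + corn puffs, 93 cm, 1186.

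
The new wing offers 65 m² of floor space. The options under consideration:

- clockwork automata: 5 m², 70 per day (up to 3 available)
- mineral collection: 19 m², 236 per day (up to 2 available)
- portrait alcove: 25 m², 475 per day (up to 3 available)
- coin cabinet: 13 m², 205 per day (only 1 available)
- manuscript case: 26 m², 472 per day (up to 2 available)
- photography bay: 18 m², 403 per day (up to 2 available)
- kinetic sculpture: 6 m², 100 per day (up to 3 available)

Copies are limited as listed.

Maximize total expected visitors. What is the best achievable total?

1281

Portrait alcove + 2×photography bay uses 61 of the 65 m² and totals 1281.
Every other selection either busts 65 m² or exceeds an availability limit or fails to beat 1281.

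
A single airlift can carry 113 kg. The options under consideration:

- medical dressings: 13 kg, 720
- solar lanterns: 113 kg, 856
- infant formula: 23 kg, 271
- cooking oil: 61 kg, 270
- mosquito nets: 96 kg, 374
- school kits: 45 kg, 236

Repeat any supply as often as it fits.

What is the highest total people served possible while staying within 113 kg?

5760

Density check — medical dressings 55.38, infant formula 11.78, solar lanterns 7.58 are the best per kg.
The ratio ordering already packs tightly: 8×medical dressings, 104 kg, 5760.
The spare 9 kg is too small for any remaining supply, and no exchange beats 5760.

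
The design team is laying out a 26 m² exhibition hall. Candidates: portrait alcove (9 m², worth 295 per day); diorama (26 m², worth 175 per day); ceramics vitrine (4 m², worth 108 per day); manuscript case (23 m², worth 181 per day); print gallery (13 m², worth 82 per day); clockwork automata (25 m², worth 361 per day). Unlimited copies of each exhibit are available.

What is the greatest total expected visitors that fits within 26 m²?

Ranking by ratio (expected visitors/m²): portrait alcove 32.78, ceramics vitrine 27.00, clockwork automata 14.44.
Best packing: 2×portrait alcove + 2×ceramics vitrine — 26 m², 806 total.

806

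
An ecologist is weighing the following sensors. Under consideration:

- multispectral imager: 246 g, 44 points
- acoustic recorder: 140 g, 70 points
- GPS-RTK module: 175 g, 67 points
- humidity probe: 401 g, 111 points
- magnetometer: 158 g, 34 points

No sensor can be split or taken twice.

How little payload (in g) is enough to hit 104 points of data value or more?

298

Need the lightest bundle worth ≥ 104.
Taking acoustic recorder + magnetometer gives 104 (≥ 104) for 298 g.
Any bundle with less than 298 g falls short of 104.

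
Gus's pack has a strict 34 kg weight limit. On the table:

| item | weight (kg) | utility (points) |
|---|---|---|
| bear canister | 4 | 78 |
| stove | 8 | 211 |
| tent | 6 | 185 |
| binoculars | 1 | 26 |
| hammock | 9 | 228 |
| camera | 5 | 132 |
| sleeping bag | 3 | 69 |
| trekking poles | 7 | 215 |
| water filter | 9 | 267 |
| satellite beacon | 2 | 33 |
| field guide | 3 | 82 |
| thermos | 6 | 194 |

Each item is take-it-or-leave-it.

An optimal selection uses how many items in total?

6

The maximum utility within 34 kg is 1019.
tent + binoculars + camera + trekking poles + water filter + thermos hits 1019 at 34 kg.
All optima have 6 items.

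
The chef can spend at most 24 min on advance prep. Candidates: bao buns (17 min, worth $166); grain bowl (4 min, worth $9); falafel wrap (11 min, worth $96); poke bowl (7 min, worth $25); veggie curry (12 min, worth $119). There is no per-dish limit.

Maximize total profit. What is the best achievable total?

238

Taking 2×veggie curry: 24 min used, 238 in profit.
Every other selection either busts 24 min or fails to beat 238.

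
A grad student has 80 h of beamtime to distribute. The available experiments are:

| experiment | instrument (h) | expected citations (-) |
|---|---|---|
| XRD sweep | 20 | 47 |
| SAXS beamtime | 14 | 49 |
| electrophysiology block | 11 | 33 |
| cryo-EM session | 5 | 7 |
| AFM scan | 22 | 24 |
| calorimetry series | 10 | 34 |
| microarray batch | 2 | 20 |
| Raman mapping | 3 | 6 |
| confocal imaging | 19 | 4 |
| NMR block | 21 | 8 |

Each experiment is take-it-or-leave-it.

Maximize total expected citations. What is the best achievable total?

Taking the top-ratio experiments first gives XRD sweep + SAXS beamtime + electrophysiology block + cryo-EM session + calorimetry series + microarray batch + Raman mapping for 196 (65 h).
Replace cryo-EM session and Raman mapping with AFM scan: the trade gains 11 net, giving 207 at 79 h.
Next best is XRD sweep + SAXS beamtime + electrophysiology block + cryo-EM session + calorimetry series + microarray batch + Raman mapping at 196 (65 h) — short by 11.

207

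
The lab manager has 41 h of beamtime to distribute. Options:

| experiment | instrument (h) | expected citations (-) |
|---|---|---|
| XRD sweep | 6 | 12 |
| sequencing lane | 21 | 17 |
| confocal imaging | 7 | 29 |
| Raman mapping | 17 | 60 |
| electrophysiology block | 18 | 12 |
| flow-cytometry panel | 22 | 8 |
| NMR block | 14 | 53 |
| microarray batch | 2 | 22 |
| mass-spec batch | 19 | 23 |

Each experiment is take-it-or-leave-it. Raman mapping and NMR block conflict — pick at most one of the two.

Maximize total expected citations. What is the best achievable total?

123

Best packing: XRD sweep + confocal imaging + Raman mapping + microarray batch — 32 h, 123 total.
Nothing else feasible within 41 h beats 123.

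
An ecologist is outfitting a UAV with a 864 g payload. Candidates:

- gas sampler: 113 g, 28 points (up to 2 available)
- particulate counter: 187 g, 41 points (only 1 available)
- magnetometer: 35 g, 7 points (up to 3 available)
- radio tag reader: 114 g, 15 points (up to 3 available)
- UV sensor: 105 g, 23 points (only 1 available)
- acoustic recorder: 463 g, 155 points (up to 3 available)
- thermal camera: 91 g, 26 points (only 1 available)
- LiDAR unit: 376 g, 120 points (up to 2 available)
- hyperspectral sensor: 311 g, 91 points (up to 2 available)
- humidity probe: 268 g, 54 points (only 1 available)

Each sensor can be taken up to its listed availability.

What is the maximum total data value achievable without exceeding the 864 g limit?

275

Ranking by ratio (data value/g): acoustic recorder 0.33, LiDAR unit 0.32, hyperspectral sensor 0.29, thermal camera 0.29.
Best packing: acoustic recorder + LiDAR unit — 839 g, 275 total.
That's the maximum — no swap from here does better than 275.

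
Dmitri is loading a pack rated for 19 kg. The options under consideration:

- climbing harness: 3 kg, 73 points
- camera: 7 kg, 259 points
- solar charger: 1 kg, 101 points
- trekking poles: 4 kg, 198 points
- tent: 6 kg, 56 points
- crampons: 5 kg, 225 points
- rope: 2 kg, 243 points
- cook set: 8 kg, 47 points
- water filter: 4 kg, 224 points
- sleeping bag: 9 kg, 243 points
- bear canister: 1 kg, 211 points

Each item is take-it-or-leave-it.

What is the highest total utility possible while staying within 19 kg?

1236

A density-first pass picks solar charger + trekking poles + crampons + rope + water filter + bear canister — 1202 at 17 kg.
The 5 kg tied up in crampons is better spent on camera — total rises to 1236 (19 kg).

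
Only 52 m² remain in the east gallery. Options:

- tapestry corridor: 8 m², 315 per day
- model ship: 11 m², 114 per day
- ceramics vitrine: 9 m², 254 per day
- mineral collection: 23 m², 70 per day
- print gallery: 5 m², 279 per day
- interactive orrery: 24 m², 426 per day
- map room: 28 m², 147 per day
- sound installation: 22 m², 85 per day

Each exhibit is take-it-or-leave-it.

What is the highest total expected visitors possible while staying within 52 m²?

The ratio ordering already packs tightly: tapestry corridor + ceramics vitrine + print gallery + interactive orrery, 46 m², 1274.

1274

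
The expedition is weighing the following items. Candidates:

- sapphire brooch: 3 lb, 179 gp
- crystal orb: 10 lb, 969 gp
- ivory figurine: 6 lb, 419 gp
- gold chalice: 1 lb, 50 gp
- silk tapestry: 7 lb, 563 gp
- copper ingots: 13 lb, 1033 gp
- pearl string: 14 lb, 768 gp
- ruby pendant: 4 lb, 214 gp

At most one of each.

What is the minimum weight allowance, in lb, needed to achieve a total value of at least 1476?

17

Minimise lb subject to total value ≥ 1476.
crystal orb + silk tapestry reaches 1532 using 17 lb.
Below 17 lb the best achievable stays under 1476.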